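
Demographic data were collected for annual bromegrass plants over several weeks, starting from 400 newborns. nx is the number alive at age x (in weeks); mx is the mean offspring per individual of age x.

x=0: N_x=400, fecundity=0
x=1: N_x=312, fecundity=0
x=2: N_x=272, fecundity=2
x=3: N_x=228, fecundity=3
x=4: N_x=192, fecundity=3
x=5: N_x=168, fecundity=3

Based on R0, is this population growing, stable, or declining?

lx = nx/n0 = nx/400: 1, 0.78, 0.68, 0.57, 0.48, 0.42
R0 = Σ lx·mx = 0 + 0 + 1.36 + 1.71 + 1.44 + 1.26 = 5.77
R0 > 1, so the population is growing.

growing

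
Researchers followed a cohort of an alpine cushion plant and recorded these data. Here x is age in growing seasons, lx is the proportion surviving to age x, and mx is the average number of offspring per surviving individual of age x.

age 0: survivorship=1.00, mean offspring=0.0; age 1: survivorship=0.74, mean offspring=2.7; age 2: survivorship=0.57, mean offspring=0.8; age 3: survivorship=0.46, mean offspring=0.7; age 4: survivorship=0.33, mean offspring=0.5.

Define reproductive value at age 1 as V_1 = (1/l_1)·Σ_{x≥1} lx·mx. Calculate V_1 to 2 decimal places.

lx·mx for x ≥ 1: 1.998, 0.456, 0.322, 0.165 → sum = 2.941
V_1 = 2.941 / l_1 = 2.941 / 0.74 = 3.974324… → 3.97

3.97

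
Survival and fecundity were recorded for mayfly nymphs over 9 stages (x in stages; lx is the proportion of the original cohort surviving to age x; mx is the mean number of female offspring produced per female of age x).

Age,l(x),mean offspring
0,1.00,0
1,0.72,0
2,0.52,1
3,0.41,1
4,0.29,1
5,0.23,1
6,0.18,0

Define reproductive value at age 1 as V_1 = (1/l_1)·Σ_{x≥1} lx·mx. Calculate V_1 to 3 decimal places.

lx·mx for x ≥ 1: 0, 0.52, 0.41, 0.29, 0.23, 0 → sum = 1.45
V_1 = 1.45 / l_1 = 1.45 / 0.72 = 2.013889… → 2.014

2.014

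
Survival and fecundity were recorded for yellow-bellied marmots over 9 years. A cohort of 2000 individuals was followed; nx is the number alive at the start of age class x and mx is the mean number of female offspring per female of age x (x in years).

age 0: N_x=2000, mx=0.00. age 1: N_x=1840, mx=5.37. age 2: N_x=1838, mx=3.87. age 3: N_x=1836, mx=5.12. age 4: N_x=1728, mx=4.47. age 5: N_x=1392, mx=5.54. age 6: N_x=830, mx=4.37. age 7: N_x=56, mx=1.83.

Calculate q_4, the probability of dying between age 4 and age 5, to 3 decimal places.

0.194

lx = nx/n0 = nx/2000: 1, 0.92, 0.919, 0.918, 0.864, 0.696, 0.415, 0.028
q_4 = (l_4 − l_5) / l_4 = (0.864 − 0.696) / 0.864
     = 0.168 / 0.864 = 0.194444… → 0.194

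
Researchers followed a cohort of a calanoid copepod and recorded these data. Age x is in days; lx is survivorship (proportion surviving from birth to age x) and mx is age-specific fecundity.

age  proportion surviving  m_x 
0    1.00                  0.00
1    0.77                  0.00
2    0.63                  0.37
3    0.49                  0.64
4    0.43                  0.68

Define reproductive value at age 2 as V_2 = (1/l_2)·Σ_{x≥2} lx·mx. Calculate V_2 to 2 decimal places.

lx·mx for x ≥ 2: 0.2331, 0.3136, 0.2924 → sum = 0.8391
V_2 = 0.8391 / l_2 = 0.8391 / 0.63 = 1.331905… → 1.33

1.33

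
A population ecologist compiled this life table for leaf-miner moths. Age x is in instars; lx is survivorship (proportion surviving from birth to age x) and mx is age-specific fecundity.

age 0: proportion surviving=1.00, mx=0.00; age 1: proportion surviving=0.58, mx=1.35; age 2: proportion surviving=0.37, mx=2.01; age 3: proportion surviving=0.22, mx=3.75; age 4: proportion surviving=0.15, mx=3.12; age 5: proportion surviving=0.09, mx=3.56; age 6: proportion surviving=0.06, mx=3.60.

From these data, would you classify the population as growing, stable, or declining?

growing

R0 = Σ lx·mx = 0 + 0.783 + 0.7437 + 0.825 + 0.468 + 0.3204 + 0.216 = 3.3561
R0 > 1, so the population is growing.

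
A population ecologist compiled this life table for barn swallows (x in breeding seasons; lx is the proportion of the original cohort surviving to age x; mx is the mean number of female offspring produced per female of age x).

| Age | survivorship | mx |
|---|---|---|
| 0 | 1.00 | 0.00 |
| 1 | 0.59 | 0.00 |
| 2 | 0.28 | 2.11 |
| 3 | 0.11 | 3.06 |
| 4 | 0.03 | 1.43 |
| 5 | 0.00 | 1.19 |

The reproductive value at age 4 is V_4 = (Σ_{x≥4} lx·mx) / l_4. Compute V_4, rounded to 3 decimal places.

lx·mx for x ≥ 4: 0.0429, 0 → sum = 0.0429
V_4 = 0.0429 / l_4 = 0.0429 / 0.03 = 1.43 → 1.430

1.430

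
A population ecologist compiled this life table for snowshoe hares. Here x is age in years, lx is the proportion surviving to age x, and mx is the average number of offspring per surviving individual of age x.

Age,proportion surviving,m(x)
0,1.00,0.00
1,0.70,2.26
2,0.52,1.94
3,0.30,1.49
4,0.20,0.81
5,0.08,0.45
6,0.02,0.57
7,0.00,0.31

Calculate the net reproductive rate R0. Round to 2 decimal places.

3.25

lx·mx by age: 0, 1.582, 1.0088, 0.447, 0.162, 0.036, 0.0114, 0
R0 = Σ lx·mx = 3.2472 → 3.25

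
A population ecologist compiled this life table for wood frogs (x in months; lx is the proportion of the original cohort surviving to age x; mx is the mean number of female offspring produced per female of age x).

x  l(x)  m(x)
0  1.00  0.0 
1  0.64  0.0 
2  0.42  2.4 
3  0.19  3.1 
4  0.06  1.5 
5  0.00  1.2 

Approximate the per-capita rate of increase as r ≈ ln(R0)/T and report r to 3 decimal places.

R0 = Σ lx·mx = 0 + 0 + 1.008 + 0.589 + 0.09 + 0 = 1.687
Σ x·lx·mx = 4.143; T = 4.143/1.687 = 2.45584…
r ≈ ln(R0)/T = ln(1.687)/2.45584… = 0.21294… → 0.213

0.213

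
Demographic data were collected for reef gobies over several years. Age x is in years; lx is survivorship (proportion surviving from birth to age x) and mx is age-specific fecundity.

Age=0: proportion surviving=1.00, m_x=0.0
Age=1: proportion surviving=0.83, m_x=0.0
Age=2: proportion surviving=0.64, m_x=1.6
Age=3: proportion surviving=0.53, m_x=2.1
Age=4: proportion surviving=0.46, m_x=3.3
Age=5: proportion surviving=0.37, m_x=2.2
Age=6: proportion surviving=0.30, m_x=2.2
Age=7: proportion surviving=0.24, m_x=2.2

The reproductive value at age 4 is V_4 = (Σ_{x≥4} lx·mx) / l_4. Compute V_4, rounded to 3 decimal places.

lx·mx for x ≥ 4: 1.518, 0.814, 0.66, 0.528 → sum = 3.52
V_4 = 3.52 / l_4 = 3.52 / 0.46 = 7.652174… → 7.652

7.652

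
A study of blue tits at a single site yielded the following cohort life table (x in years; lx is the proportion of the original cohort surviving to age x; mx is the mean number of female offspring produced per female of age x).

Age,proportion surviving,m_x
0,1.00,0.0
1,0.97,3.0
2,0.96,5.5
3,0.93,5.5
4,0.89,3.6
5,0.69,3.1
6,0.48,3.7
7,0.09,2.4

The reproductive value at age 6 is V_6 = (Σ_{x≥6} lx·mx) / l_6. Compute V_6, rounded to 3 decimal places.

lx·mx for x ≥ 6: 1.776, 0.216 → sum = 1.992
V_6 = 1.992 / l_6 = 1.992 / 0.48 = 4.15 → 4.150

4.150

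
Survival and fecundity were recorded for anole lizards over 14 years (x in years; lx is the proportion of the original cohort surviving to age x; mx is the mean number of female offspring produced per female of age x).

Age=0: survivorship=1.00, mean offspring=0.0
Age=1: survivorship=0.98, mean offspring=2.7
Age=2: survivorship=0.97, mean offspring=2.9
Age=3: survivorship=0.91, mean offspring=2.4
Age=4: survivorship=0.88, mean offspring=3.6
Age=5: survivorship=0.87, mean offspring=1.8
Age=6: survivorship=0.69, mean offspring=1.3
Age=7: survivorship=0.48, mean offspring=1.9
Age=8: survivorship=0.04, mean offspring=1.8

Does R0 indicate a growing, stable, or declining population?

growing

R0 = Σ lx·mx = 0 + 2.646 + 2.813 + 2.184 + 3.168 + 1.566 + 0.897 + 0.912 + 0.072 = 14.258
R0 > 1, so the population is growing.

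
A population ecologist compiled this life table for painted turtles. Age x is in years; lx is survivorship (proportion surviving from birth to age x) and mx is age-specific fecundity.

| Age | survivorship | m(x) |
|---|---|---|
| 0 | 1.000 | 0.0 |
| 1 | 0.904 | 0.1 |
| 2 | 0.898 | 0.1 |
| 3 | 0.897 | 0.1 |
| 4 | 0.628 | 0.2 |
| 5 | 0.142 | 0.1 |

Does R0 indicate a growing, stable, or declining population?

R0 = Σ lx·mx = 0 + 0.0904 + 0.0898 + 0.0897 + 0.1256 + 0.0142 = 0.4097
R0 < 1, so the population is declining.

declining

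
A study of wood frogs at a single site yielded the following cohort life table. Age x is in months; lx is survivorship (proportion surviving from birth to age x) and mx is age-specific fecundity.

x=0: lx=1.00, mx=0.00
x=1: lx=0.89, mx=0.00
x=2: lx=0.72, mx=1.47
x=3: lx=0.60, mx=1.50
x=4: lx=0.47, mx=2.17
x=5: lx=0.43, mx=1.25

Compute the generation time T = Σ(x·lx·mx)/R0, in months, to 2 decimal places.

3.29

lx·mx: 0, 0, 1.0584, 0.9, 1.0199, 0.5375 → R0 = 3.5158
x·lx·mx: 0, 0, 2.1168, 2.7, 4.0796, 2.6875 → Σ = 11.5839
T = 11.5839 / 3.5158 = 3.294812… → 3.29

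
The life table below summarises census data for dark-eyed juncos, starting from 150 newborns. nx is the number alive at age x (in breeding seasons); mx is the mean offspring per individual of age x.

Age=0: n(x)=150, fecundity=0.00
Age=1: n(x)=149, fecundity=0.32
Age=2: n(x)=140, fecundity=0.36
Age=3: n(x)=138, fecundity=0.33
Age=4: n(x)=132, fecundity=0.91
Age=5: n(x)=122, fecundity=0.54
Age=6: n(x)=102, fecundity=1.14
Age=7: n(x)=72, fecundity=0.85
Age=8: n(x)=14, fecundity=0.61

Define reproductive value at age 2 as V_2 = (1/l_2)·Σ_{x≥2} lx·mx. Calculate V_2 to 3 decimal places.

3.343

lx = nx/n0 = nx/150: 1, 0.99333…, 0.93333…, 0.92, 0.88, 0.81333…, 0.68, 0.48, 0.09333…
lx·mx for x ≥ 2: 0.336…, 0.3036, 0.8008, 0.4392…, 0.7752, 0.408, 0.056933… → sum = 3.119733…
V_2 = 3.119733… / l_2 = 3.119733… / 0.933333… = 3.342571… → 3.343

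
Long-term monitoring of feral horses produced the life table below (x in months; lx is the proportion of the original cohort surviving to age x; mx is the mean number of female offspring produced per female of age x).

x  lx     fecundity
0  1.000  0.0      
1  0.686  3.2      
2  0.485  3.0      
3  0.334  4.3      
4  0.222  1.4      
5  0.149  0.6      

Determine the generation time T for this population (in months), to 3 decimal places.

lx·mx: 0, 2.1952, 1.455, 1.4362, 0.3108, 0.0894 → R0 = 5.4866
x·lx·mx: 0, 2.1952, 2.91, 4.3086, 1.2432, 0.447 → Σ = 11.104
T = 11.104 / 5.4866 = 2.02384… → 2.024

2.024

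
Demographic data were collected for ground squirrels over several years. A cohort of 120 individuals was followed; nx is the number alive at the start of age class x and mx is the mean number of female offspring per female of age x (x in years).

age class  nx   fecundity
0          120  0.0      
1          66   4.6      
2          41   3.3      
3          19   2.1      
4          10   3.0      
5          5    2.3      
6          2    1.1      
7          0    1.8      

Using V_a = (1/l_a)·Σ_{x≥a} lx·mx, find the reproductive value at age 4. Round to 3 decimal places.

lx = nx/n0 = nx/120: 1, 0.55, 0.34167…, 0.15833…, 0.08333…, 0.04167…, 0.01667…, 0
lx·mx for x ≥ 4: 0.25…, 0.095833…, 0.018333…, 0 → sum = 0.364167…
V_4 = 0.364167… / l_4 = 0.364167… / 0.083333… = 4.37… → 4.370

4.370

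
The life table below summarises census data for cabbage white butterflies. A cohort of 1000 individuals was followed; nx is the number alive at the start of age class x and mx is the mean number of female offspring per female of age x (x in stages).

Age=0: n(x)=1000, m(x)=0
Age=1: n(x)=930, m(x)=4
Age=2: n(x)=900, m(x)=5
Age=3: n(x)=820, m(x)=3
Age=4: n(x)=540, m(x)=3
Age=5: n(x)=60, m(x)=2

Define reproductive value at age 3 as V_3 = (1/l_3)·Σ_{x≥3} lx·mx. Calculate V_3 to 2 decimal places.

lx = nx/n0 = nx/1000: 1, 0.93, 0.9, 0.82, 0.54, 0.06
lx·mx for x ≥ 3: 2.46, 1.62, 0.12 → sum = 4.2
V_3 = 4.2 / l_3 = 4.2 / 0.82 = 5.121951… → 5.12

5.12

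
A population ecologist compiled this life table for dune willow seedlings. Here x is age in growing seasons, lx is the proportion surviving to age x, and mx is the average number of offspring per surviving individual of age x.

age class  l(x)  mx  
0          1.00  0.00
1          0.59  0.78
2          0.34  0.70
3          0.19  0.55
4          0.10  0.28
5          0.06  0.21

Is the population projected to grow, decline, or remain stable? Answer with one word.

declining

R0 = Σ lx·mx = 0 + 0.4602 + 0.238 + 0.1045 + 0.028 + 0.0126 = 0.8433
R0 < 1, so the population is declining.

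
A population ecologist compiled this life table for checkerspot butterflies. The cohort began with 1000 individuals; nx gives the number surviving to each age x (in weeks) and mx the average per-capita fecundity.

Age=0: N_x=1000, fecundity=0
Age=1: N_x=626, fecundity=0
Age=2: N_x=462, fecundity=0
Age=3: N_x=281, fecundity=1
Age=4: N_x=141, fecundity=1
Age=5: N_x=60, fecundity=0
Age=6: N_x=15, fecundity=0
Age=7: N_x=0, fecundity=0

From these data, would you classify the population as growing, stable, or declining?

lx = nx/n0 = nx/1000: 1, 0.626, 0.462, 0.281, 0.141, 0.06, 0.015, 0
R0 = Σ lx·mx = 0 + 0 + 0 + 0.281 + 0.141 + 0 + 0 + 0 = 0.422
R0 < 1, so the population is declining.

declining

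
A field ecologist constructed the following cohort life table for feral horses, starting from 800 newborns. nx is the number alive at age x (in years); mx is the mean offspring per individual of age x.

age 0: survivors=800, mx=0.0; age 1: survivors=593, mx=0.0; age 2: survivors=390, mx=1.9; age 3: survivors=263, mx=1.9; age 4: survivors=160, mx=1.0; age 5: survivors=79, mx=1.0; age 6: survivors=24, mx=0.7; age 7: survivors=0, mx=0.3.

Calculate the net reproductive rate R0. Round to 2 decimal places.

lx = nx/n0 = nx/800: 1, 0.74125, 0.4875, 0.32875, 0.2, 0.09875, 0.03, 0
lx·mx by age: 0, 0, 0.92625, 0.624625, 0.2, 0.09875, 0.021, 0
R0 = Σ lx·mx = 1.870625 → 1.87

1.87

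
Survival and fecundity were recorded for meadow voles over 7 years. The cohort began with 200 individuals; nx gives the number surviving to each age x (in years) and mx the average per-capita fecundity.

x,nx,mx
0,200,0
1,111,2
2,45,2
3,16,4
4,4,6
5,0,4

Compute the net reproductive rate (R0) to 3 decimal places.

2.000

lx = nx/n0 = nx/200: 1, 0.555, 0.225, 0.08, 0.02, 0
lx·mx by age: 0, 1.11, 0.45, 0.32, 0.12, 0
R0 = Σ lx·mx = 2 → 2.000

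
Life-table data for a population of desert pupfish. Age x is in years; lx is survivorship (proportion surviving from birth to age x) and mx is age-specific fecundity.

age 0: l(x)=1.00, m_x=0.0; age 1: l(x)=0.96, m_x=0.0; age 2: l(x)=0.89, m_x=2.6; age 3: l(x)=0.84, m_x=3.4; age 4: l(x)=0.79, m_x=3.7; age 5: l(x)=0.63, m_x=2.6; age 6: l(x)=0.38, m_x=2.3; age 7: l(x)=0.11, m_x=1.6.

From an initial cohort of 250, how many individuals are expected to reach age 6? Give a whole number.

Expected survivors = N0 · l_6 = 250 × 0.38 = 95 → 95

95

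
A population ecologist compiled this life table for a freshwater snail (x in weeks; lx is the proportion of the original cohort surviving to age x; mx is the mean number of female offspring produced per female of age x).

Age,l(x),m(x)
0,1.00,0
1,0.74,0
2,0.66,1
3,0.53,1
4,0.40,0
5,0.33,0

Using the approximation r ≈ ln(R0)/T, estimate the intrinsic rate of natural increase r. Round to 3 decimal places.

0.071

R0 = Σ lx·mx = 0 + 0 + 0.66 + 0.53 + 0 + 0 = 1.19
Σ x·lx·mx = 2.91; T = 2.91/1.19 = 2.44538…
r ≈ ln(R0)/T = ln(1.19)/2.44538… = 0.07114… → 0.071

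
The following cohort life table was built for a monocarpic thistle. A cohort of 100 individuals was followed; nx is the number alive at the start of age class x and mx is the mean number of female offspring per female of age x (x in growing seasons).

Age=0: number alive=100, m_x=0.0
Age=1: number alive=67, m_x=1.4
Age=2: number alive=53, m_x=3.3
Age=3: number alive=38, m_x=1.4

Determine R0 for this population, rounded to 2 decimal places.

lx = nx/n0 = nx/100: 1, 0.67, 0.53, 0.38
lx·mx by age: 0, 0.938, 1.749, 0.532
R0 = Σ lx·mx = 3.219 → 3.22

3.22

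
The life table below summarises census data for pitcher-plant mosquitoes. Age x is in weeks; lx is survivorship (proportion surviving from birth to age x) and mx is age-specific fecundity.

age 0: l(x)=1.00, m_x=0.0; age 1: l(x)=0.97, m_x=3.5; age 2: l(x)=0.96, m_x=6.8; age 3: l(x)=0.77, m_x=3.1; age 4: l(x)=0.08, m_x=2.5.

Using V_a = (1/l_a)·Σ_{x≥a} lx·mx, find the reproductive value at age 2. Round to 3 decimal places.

lx·mx for x ≥ 2: 6.528, 2.387, 0.2 → sum = 9.115
V_2 = 9.115 / l_2 = 9.115 / 0.96 = 9.494792… → 9.495

9.495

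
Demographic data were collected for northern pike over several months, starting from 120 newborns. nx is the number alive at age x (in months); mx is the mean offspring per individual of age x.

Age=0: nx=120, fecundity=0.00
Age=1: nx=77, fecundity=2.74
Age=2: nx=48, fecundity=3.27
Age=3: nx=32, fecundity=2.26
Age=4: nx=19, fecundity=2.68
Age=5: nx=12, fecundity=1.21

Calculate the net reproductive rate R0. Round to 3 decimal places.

4.214

lx = nx/n0 = nx/120: 1, 0.64167…, 0.4, 0.26667…, 0.15833…, 0.1
lx·mx by age: 0, 1.758167…, 1.308, 0.602667…, 0.424333…, 0.121
R0 = Σ lx·mx = 4.214167… → 4.214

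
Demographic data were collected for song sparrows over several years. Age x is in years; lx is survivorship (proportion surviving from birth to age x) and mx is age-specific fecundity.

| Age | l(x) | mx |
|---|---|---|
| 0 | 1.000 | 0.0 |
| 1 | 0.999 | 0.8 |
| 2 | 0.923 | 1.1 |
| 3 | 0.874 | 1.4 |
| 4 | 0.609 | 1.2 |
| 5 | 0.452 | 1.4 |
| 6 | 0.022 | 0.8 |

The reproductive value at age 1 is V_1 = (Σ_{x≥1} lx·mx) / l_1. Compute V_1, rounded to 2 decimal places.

4.42

lx·mx for x ≥ 1: 0.7992, 1.0153, 1.2236, 0.7308, 0.6328, 0.0176 → sum = 4.4193
V_1 = 4.4193 / l_1 = 4.4193 / 0.999 = 4.423724… → 4.42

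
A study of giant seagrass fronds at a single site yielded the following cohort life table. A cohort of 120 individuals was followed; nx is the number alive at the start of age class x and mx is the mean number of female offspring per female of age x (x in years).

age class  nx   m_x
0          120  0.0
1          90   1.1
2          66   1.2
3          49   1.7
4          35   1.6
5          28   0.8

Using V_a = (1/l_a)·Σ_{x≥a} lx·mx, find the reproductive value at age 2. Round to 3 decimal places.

lx = nx/n0 = nx/120: 1, 0.75, 0.55, 0.40833…, 0.29167…, 0.23333…
lx·mx for x ≥ 2: 0.66, 0.694167…, 0.466667…, 0.186667… → sum = 2.0075…
V_2 = 2.0075… / l_2 = 2.0075… / 0.55 = 3.65… → 3.650

3.650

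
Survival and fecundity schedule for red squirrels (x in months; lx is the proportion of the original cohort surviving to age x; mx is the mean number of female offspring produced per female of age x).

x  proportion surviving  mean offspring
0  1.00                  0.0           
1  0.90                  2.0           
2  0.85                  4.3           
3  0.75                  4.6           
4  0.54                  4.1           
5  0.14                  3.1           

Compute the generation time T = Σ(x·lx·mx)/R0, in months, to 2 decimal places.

lx·mx: 0, 1.8, 3.655, 3.45, 2.214, 0.434 → R0 = 11.553
x·lx·mx: 0, 1.8, 7.31, 10.35, 8.856, 2.17 → Σ = 30.486
T = 30.486 / 11.553 = 2.638795… → 2.64

2.64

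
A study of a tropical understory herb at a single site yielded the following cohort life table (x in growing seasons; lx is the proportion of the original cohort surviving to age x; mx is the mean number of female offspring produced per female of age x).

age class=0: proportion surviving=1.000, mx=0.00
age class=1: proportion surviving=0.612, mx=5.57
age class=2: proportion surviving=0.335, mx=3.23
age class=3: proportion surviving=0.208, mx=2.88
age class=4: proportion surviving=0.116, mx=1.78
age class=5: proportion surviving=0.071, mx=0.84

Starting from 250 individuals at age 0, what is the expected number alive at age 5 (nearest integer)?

18

Expected survivors = N0 · l_5 = 250 × 0.071 = 17.75 → 18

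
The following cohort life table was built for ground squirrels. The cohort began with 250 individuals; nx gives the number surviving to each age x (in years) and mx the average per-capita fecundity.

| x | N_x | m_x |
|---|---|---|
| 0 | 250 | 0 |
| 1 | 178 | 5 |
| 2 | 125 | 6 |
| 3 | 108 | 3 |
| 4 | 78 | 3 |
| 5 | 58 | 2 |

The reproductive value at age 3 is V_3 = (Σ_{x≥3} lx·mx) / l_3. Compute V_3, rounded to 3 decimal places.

6.241

lx = nx/n0 = nx/250: 1, 0.712, 0.5, 0.432, 0.312, 0.232
lx·mx for x ≥ 3: 1.296, 0.936, 0.464 → sum = 2.696
V_3 = 2.696 / l_3 = 2.696 / 0.432 = 6.240741… → 6.241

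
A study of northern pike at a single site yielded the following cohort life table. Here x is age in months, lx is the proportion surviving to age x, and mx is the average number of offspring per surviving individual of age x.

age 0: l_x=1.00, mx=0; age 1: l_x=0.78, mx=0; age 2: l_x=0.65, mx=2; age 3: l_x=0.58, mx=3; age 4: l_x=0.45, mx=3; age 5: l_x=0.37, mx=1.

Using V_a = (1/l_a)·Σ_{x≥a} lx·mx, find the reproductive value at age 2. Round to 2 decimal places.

lx·mx for x ≥ 2: 1.3, 1.74, 1.35, 0.37 → sum = 4.76
V_2 = 4.76 / l_2 = 4.76 / 0.65 = 7.323077… → 7.32

7.32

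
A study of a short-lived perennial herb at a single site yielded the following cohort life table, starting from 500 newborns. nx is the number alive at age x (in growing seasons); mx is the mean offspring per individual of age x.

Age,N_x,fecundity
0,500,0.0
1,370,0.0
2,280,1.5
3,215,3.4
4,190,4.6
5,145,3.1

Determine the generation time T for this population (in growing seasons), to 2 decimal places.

3.55

lx = nx/n0 = nx/500: 1, 0.74, 0.56, 0.43, 0.38, 0.29
lx·mx: 0, 0, 0.84, 1.462, 1.748, 0.899 → R0 = 4.949
x·lx·mx: 0, 0, 1.68, 4.386, 6.992, 4.495 → Σ = 17.553
T = 17.553 / 4.949 = 3.546777… → 3.55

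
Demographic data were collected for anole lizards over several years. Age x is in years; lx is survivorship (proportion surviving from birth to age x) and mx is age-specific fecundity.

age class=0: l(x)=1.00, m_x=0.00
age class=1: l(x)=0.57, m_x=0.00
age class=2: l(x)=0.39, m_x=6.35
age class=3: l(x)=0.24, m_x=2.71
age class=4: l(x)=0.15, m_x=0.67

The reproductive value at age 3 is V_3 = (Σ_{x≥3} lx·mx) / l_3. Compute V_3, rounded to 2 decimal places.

lx·mx for x ≥ 3: 0.6504, 0.1005 → sum = 0.7509
V_3 = 0.7509 / l_3 = 0.7509 / 0.24 = 3.12875 → 3.13

3.13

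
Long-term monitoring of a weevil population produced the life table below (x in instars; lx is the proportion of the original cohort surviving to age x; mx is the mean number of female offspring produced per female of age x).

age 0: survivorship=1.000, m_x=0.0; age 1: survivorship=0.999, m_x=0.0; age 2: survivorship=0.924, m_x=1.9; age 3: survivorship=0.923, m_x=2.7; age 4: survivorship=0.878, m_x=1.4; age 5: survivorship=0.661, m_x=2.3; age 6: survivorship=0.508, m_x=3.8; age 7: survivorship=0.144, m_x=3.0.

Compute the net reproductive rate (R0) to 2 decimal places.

9.36

lx·mx by age: 0, 0, 1.7556, 2.4921, 1.2292, 1.5203, 1.9304, 0.432
R0 = Σ lx·mx = 9.3596 → 9.36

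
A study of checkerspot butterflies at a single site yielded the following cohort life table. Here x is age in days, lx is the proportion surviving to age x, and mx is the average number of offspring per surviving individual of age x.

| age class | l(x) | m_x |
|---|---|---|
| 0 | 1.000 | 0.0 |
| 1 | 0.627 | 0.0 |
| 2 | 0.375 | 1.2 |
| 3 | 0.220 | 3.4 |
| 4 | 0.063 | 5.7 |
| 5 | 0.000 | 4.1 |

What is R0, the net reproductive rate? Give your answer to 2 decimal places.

lx·mx by age: 0, 0, 0.45, 0.748, 0.3591, 0
R0 = Σ lx·mx = 1.5571 → 1.56

1.56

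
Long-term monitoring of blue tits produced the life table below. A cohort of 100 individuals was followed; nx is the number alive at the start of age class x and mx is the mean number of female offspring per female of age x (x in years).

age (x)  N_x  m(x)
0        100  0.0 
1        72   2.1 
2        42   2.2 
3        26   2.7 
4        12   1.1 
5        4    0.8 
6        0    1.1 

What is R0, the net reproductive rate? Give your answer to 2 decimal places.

lx = nx/n0 = nx/100: 1, 0.72, 0.42, 0.26, 0.12, 0.04, 0
lx·mx by age: 0, 1.512, 0.924, 0.702, 0.132, 0.032, 0
R0 = Σ lx·mx = 3.302 → 3.30

3.30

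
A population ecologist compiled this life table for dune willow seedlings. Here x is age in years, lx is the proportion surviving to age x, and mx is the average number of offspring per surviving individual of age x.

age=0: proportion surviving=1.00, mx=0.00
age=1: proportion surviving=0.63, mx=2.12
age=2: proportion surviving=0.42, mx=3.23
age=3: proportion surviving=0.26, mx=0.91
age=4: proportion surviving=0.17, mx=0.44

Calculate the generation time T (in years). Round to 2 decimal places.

1.68

lx·mx: 0, 1.3356, 1.3566, 0.2366, 0.0748 → R0 = 3.0036
x·lx·mx: 0, 1.3356, 2.7132, 0.7098, 0.2992 → Σ = 5.0578
T = 5.0578 / 3.0036 = 1.683913… → 1.68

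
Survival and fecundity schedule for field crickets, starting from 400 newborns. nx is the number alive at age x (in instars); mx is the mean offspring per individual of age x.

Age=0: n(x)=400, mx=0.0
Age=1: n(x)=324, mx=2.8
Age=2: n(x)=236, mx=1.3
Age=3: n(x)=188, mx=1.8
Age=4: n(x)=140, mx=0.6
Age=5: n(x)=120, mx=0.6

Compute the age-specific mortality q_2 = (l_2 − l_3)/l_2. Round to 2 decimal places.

0.20

lx = nx/n0 = nx/400: 1, 0.81, 0.59, 0.47, 0.35, 0.3
q_2 = (l_2 − l_3) / l_2 = (0.59 − 0.47) / 0.59
     = 0.12 / 0.59 = 0.20339… → 0.20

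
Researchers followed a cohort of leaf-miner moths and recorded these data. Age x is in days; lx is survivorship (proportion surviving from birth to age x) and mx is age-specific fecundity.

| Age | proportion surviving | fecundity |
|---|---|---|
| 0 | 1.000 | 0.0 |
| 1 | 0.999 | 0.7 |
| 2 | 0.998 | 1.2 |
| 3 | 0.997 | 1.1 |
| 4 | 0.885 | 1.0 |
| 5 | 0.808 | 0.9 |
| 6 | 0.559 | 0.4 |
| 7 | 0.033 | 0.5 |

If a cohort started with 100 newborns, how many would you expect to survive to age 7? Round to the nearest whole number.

Expected survivors = N0 · l_7 = 100 × 0.033 = 3.3 → 3

3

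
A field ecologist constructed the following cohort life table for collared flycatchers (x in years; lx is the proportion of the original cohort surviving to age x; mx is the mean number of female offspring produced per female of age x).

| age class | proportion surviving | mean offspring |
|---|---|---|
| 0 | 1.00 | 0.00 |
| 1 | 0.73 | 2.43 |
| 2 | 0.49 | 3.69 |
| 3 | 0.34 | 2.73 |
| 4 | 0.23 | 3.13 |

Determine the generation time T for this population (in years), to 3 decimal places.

2.114

lx·mx: 0, 1.7739, 1.8081, 0.9282, 0.7199 → R0 = 5.2301
x·lx·mx: 0, 1.7739, 3.6162, 2.7846, 2.8796 → Σ = 11.0543
T = 11.0543 / 5.2301 = 2.113592… → 2.114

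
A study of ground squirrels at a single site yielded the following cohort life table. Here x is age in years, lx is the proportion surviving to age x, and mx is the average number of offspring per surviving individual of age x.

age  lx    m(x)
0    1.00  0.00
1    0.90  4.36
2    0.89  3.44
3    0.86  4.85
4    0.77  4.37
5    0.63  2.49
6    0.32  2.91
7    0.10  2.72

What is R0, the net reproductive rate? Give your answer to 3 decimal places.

17.293

lx·mx by age: 0, 3.924, 3.0616, 4.171, 3.3649, 1.5687, 0.9312, 0.272
R0 = Σ lx·mx = 17.2934 → 17.293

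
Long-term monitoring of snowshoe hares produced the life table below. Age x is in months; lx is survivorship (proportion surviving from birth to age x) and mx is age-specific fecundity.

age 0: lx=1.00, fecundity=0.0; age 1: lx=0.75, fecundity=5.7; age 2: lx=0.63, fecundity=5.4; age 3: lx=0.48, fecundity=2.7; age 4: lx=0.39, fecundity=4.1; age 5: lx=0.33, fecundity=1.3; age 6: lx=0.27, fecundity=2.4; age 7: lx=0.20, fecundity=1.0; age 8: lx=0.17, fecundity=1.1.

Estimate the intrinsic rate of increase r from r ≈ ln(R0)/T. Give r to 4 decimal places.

0.9885

R0 = Σ lx·mx = 0 + 4.275 + 3.402 + 1.296 + 1.599 + 0.429 + 0.648 + 0.2 + 0.187 = 12.036
Σ x·lx·mx = 30.292; T = 30.292/12.036 = 2.51678…
r ≈ ln(R0)/T = ln(12.036)/2.51678… = 0.988525… → 0.9885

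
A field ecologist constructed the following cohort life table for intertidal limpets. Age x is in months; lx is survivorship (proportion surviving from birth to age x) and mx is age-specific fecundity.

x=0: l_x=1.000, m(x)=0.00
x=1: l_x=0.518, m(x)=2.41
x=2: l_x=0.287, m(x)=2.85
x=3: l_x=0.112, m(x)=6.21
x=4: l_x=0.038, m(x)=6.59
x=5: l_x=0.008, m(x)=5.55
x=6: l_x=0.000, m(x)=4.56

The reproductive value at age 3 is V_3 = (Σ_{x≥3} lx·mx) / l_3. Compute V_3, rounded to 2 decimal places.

lx·mx for x ≥ 3: 0.69552, 0.25042, 0.0444, 0 → sum = 0.99034
V_3 = 0.99034 / l_3 = 0.99034 / 0.112 = 8.842321… → 8.84

8.84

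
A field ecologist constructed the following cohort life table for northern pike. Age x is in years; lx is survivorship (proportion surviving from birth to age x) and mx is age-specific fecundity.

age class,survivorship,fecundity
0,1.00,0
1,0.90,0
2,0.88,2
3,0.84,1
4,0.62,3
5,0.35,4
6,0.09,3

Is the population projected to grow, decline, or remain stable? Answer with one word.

growing

R0 = Σ lx·mx = 0 + 0 + 1.76 + 0.84 + 1.86 + 1.4 + 0.27 = 6.13
R0 > 1, so the population is growing.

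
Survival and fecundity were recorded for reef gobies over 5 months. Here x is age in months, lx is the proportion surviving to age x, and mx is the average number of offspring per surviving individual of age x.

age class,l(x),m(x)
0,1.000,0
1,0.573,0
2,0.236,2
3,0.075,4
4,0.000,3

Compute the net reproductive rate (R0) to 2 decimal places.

0.77

lx·mx by age: 0, 0, 0.472, 0.3, 0
R0 = Σ lx·mx = 0.772 → 0.77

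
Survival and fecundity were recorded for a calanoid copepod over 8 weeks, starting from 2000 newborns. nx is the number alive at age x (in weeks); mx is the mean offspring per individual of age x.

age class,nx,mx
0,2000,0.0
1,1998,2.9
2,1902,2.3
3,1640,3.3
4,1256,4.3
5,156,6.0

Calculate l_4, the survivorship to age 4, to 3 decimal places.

0.628

l_4 = n_4/n_0 = 1256/2000 = 0.628 → 0.628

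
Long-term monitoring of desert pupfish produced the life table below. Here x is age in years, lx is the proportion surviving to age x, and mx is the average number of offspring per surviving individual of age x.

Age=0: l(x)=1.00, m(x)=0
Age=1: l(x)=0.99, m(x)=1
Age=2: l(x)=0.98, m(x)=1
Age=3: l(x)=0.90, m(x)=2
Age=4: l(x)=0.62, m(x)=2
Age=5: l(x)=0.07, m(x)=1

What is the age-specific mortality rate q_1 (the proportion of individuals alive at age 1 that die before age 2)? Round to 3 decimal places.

q_1 = (l_1 − l_2) / l_1 = (0.99 − 0.98) / 0.99
     = 0.01 / 0.99 = 0.010101… → 0.010

0.010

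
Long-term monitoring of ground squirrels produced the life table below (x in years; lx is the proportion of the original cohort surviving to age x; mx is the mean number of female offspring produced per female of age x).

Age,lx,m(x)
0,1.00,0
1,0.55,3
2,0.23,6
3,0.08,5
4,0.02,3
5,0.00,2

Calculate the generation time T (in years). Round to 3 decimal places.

lx·mx: 0, 1.65, 1.38, 0.4, 0.06, 0 → R0 = 3.49
x·lx·mx: 0, 1.65, 2.76, 1.2, 0.24, 0 → Σ = 5.85
T = 5.85 / 3.49 = 1.676218… → 1.676

1.676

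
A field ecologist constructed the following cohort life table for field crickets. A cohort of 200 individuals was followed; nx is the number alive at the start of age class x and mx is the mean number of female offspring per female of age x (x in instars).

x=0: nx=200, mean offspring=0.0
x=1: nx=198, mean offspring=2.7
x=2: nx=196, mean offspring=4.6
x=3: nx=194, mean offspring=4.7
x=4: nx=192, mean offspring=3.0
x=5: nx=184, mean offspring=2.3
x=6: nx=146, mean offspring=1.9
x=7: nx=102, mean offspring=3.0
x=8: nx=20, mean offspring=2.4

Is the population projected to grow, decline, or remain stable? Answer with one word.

lx = nx/n0 = nx/200: 1, 0.99, 0.98, 0.97, 0.96, 0.92, 0.73, 0.51, 0.1
R0 = Σ lx·mx = 0 + 2.673 + 4.508 + 4.559 + 2.88 + 2.116 + 1.387 + 1.53 + 0.24 = 19.893
R0 > 1, so the population is growing.

growing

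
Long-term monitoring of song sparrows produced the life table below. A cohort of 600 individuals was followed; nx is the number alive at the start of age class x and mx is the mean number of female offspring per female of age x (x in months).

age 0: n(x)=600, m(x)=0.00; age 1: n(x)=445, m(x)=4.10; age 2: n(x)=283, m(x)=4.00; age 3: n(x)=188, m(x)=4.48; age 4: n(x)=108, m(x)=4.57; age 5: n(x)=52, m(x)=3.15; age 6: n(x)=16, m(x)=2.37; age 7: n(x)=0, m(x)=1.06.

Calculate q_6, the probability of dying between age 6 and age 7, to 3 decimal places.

lx = nx/n0 = nx/600: 1, 0.74167…, 0.47167…, 0.31333…, 0.18, 0.08667…, 0.02667…, 0
q_6 = (l_6 − l_7) / l_6 = (0.026667… − 0) / 0.026667…
     = 0.026667… / 0.026667… = 1 → 1.000

1.000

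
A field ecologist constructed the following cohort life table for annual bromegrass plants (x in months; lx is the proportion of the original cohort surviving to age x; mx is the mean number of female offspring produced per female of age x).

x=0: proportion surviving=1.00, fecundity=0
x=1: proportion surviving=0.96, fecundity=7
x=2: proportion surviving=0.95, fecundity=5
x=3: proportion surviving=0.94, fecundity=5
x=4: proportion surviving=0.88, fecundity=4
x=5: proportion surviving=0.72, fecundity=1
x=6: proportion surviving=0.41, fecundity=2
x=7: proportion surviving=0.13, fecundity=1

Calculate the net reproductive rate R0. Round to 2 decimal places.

lx·mx by age: 0, 6.72, 4.75, 4.7, 3.52, 0.72, 0.82, 0.13
R0 = Σ lx·mx = 21.36 → 21.36

21.36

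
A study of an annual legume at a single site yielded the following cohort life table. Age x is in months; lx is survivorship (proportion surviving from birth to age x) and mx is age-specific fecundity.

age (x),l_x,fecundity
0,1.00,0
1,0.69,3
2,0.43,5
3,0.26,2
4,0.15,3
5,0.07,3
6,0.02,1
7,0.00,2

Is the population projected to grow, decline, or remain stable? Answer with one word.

growing

R0 = Σ lx·mx = 0 + 2.07 + 2.15 + 0.52 + 0.45 + 0.21 + 0.02 + 0 = 5.42
R0 > 1, so the population is growing.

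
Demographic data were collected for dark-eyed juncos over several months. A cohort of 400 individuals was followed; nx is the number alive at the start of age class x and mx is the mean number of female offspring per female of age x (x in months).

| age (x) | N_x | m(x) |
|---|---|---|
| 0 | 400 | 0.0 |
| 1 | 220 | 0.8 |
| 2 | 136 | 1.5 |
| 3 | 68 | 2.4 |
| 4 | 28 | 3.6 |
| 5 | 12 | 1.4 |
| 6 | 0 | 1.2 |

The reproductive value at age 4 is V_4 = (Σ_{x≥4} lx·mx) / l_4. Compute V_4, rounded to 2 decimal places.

lx = nx/n0 = nx/400: 1, 0.55, 0.34, 0.17, 0.07, 0.03, 0
lx·mx for x ≥ 4: 0.252, 0.042, 0 → sum = 0.294
V_4 = 0.294 / l_4 = 0.294 / 0.07 = 4.2 → 4.20

4.20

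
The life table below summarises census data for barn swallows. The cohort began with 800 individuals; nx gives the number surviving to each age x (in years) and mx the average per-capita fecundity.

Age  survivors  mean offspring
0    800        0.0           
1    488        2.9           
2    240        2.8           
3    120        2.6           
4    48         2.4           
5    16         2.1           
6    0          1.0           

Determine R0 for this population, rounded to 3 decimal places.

lx = nx/n0 = nx/800: 1, 0.61, 0.3, 0.15, 0.06, 0.02, 0
lx·mx by age: 0, 1.769, 0.84, 0.39, 0.144, 0.042, 0
R0 = Σ lx·mx = 3.185 → 3.185

3.185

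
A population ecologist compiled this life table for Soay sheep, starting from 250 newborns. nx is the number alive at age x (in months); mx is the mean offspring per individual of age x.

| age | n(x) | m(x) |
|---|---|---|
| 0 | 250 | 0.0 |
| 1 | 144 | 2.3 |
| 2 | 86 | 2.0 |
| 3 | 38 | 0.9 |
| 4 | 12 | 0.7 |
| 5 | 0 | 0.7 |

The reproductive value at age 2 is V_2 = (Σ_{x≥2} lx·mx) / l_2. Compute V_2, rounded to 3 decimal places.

lx = nx/n0 = nx/250: 1, 0.576, 0.344, 0.152, 0.048, 0
lx·mx for x ≥ 2: 0.688, 0.1368, 0.0336, 0 → sum = 0.8584
V_2 = 0.8584 / l_2 = 0.8584 / 0.344 = 2.495349… → 2.495

2.495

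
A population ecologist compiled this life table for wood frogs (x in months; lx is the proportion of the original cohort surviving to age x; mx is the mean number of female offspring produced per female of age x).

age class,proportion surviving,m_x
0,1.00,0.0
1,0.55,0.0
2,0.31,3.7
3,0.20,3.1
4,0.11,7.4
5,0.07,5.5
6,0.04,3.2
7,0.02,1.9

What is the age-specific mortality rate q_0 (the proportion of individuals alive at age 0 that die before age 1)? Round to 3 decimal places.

0.450

q_0 = (l_0 − l_1) / l_0 = (1 − 0.55) / 1
     = 0.45 / 1 = 0.45 → 0.450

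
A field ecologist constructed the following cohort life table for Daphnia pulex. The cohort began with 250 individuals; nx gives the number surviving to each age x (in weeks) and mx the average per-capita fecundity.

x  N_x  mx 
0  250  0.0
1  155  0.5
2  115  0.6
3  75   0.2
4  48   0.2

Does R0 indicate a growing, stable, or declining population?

declining

lx = nx/n0 = nx/250: 1, 0.62, 0.46, 0.3, 0.192
R0 = Σ lx·mx = 0 + 0.31 + 0.276 + 0.06 + 0.0384 = 0.6844
R0 < 1, so the population is declining.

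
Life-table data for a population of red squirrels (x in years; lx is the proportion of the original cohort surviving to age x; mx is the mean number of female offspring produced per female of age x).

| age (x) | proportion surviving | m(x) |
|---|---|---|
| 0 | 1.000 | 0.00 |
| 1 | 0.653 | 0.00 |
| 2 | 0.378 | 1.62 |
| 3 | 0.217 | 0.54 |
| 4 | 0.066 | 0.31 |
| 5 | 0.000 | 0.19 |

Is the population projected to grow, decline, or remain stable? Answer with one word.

declining

R0 = Σ lx·mx = 0 + 0 + 0.61236 + 0.11718 + 0.02046 + 0 = 0.75
R0 < 1, so the population is declining.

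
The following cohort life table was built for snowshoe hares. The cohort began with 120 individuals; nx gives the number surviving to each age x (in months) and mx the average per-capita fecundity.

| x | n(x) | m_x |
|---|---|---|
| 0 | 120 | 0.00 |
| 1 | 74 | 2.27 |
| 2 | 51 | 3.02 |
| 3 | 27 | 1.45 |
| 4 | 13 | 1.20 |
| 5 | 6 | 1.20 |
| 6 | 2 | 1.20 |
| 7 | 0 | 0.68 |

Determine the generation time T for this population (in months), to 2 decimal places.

lx = nx/n0 = nx/120: 1, 0.61667…, 0.425, 0.225, 0.10833…, 0.05, 0.01667…, 0
lx·mx: 0, 1.399833…, 1.2835, 0.32625, 0.13…, 0.06, 0.02…, 0 → R0 = 3.219583…
x·lx·mx: 0, 1.399833…, 2.567, 0.97875, 0.52…, 0.3, 0.12…, 0 → Σ = 5.885583…
T = 5.885583… / 3.219583… = 1.828057… → 1.83

1.83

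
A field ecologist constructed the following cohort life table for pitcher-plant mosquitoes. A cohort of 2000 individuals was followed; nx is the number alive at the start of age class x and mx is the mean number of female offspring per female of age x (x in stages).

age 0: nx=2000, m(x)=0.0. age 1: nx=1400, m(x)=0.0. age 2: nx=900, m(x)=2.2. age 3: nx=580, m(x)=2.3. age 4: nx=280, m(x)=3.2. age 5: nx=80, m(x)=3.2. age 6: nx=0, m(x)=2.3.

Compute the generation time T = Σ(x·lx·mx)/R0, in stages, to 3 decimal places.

2.872

lx = nx/n0 = nx/2000: 1, 0.7, 0.45, 0.29, 0.14, 0.04, 0
lx·mx: 0, 0, 0.99, 0.667, 0.448, 0.128, 0 → R0 = 2.233
x·lx·mx: 0, 0, 1.98, 2.001, 1.792, 0.64, 0 → Σ = 6.413
T = 6.413 / 2.233 = 2.871921… → 2.872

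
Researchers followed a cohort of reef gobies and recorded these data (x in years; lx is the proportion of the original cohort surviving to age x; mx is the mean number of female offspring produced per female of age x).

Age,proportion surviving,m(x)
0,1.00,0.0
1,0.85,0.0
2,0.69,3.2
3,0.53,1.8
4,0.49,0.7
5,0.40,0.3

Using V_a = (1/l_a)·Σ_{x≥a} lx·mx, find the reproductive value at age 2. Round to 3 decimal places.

lx·mx for x ≥ 2: 2.208, 0.954, 0.343, 0.12 → sum = 3.625
V_2 = 3.625 / l_2 = 3.625 / 0.69 = 5.253623… → 5.254

5.254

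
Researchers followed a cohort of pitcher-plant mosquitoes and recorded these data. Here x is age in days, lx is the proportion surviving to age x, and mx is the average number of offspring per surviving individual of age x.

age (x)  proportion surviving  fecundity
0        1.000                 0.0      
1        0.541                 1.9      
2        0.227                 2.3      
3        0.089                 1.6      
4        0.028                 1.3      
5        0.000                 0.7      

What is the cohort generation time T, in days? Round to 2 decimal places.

lx·mx: 0, 1.0279, 0.5221, 0.1424, 0.0364, 0 → R0 = 1.7288
x·lx·mx: 0, 1.0279, 1.0442, 0.4272, 0.1456, 0 → Σ = 2.6449
T = 2.6449 / 1.7288 = 1.529905… → 1.53

1.53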